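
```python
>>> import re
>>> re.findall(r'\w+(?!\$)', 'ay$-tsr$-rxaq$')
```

['a', 'ts', 'rxa']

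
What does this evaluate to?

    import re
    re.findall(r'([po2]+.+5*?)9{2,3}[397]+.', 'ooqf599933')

Pattern: one or more of one of [po2], then one or more of any character, then zero or more of the literal '5' (lazy) (captured); then 2 to 3 of the literal '9', then one or more of one of [397], then any character.
Walking the string: at [0:10] match 'ooqf599933', group 1 = 'ooqf59'.
`findall` collects group 1 from the one match (1 total).

['ooqf59']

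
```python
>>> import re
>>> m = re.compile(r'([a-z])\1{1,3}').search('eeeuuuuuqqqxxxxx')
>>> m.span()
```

(0, 3)

A backreference is literal: `\1` must see the identical characters the first group matched.
The match spans [0:3] → 'eee'.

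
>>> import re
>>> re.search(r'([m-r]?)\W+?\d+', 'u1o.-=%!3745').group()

'o.-=%!3745'

The pattern matches optionally a character in [m-r] (captured); then one or more of a non-word character (lazy), then one or more of a digit.
The match spans [2:12] → 'o.-=%!3745'.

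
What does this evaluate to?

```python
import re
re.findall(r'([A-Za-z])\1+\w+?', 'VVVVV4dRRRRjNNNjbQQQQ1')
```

['V', 'R', 'N', 'Q']

`\1` is not a pattern — it's the concrete string captured by group 1, re-applied verbatim.
Scanning left to right: at [0:6] match 'VVVVV4', group 1 = 'V'; at [7:12] match 'RRRRj', group 1 = 'R'; at [12:16] match 'NNNj', group 1 = 'N'; at [17:22] match 'QQQQ1', group 1 = 'Q'.
Because there's exactly one group, `findall` drops the full match and keeps group 1 from each hit.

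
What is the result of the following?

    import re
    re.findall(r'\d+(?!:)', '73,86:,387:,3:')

`(?!…)`/`(?<!…)` only lets a position through if the neighbouring text does NOT match; no characters are consumed.
Scanning left to right: at [0:2] → '73'; at [3:4] → '8'; at [7:9] → '38'.
No capturing groups, so `findall` returns the 3 full match strings.

['73', '8', '38']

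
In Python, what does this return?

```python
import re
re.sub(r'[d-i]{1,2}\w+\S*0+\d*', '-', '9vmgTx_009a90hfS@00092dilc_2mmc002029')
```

'9vm-'

Pattern: 1 to 2 of a character in [d-i], then one or more of a word character; then zero or more of a non-whitespace character, then one or more of a literal '0'; then zero or more of a digit.
Matches: at [3:37] → 'gTx_009a90hfS@00092dilc_2mmc002029'.
Each match is replaced by '-'.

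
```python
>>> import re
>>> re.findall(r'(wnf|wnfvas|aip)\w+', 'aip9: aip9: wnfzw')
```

Walking the string: at [0:4] match 'aip9', group 1 = 'aip'; at [6:10] match 'aip9', group 1 = 'aip'; at [12:17] match 'wnfzw', group 1 = 'wnf'.
Because there's exactly one group, `findall` drops the full match and keeps group 1 from each hit.

['aip', 'aip', 'wnf']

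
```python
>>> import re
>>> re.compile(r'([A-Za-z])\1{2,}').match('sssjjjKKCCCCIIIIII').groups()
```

('s',)

The match spans [0:3] → 'sss'.
Captured: group 1 = 's'.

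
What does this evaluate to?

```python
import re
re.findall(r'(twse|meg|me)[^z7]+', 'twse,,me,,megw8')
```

['twse']

Scanning left to right: at [0:15] match 'twse,,me,,megw8', group 1 = 'twse'.
With a single group, `findall` returns only what that group captured — 1 item.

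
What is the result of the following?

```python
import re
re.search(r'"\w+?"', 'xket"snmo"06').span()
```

`search` walks the string left to right and returns the first match it finds.
The match spans [4:10] → '"snmo"'.

(4, 10)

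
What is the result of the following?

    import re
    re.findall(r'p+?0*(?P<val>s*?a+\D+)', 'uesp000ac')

This matches one or more of the literal 'p' (lazy), then zero or more of the literal '0'; then zero or more of the literal 's' (lazy), then one or more of a literal 'a', then one or more of a non-digit (captured as 'val').
Scanning left to right: at [3:9] match 'p000ac', group 1 = 'ac'.
With a single group, `findall` returns only what that group captured — 1 item.

['ac']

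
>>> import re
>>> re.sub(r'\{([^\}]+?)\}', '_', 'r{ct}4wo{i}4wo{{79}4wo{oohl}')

'r_4wo_4wo_4wo_'

Matches: at [1:5] → '{ct}'; at [8:11] → '{i}'; at [14:19] → '{{79}'; at [22:28] → '{oohl}'.
Each match is replaced by '_'.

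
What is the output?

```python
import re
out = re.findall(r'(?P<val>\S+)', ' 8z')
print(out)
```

['8z']

One capturing group, so `findall` returns just the captured substring from the one match — 1 in all.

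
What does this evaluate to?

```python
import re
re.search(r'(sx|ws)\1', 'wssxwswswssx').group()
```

'wsws'

A backreference is literal: `\1` must see the identical characters the first group matched.
`re.search` tries every starting position until one works.
The match spans [4:8] → 'wsws'.
Captured: group 1 = 'ws'.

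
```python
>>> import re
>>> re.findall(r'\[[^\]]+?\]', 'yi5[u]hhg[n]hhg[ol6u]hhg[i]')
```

`findall` yields the raw match text (4 of them) because the pattern has no groups.

['[u]', '[n]', '[ol6u]', '[i]']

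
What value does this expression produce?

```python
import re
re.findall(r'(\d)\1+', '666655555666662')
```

['6', '5', '6']

The backreference `\1` re-matches whatever the first group consumed, character for character.
Matches: at [0:4] match '6666', group 1 = '6'; at [4:9] match '55555', group 1 = '5'; at [9:14] match '66666', group 1 = '6'.
With a single group, `findall` returns only what that group captured — 3 items.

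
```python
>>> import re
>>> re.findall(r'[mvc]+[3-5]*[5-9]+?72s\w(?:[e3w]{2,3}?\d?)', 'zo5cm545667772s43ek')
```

['cm545667772s43e']

Pattern: one or more of one of [mvc], then zero or more of a character in [3-5]; then one or more of a character in [5-9] (lazy), then the literal '72s', then a word character; then 2 to 3 of one of [e3w] (lazy), then optionally a digit (non-capturing group).
Walking the string: at [3:18] → 'cm545667772s43e'.
With no groups in the pattern, `findall` gives back each whole match — 1 here.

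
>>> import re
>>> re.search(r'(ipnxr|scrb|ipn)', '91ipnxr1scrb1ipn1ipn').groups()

Alternation isn't longest-match — the leftmost alternative that fits at this position is chosen.
`re.search` tries every starting position until one works.
The match spans [2:7] → 'ipnxr'.
Captured: group 1 = 'ipnxr'.

('ipnxr',)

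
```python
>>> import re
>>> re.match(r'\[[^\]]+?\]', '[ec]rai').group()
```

`match` is anchored at position 0; if the pattern doesn't fit there, it returns None.
The match spans [0:4] → '[ec]'.

'[ec]'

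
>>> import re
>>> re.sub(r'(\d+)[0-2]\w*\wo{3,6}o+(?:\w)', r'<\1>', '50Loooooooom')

'<5>'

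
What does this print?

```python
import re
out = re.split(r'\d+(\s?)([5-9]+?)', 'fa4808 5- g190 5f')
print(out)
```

['fa', ' ', '5', '- g', ' ', '5', 'f']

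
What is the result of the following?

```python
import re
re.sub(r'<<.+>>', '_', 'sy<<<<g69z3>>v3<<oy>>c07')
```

Matches: at [2:21] → '<<<<g69z3>>v3<<oy>>'.
Every occurrence is swapped for '_'.

'sy_c07'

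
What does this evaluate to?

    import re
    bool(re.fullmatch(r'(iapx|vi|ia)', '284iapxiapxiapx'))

False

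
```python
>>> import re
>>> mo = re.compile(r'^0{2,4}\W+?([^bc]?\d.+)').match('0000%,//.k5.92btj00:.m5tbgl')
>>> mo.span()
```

(0, 27)

This matches anchored at the start of the string; then 2 to 4 of the literal '0', then one or more of a non-word character (lazy); then optionally any character except [bc], then a digit, then one or more of any character (captured).
`match` is anchored at position 0; if the pattern doesn't fit there, it returns None.
The match spans [0:27] → '0000%,//.k5.92btj00:.m5tbgl'.
Captured: group 1 = 'k5.92btj00:.m5tbgl'.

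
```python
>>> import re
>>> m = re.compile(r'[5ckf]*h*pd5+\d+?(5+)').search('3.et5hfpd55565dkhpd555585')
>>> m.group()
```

'fpd55565'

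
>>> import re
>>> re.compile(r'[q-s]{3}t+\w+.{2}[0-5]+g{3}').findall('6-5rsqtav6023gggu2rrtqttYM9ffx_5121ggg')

['rsqtav6023gggu2rrtqttYM9ffx_5121ggg']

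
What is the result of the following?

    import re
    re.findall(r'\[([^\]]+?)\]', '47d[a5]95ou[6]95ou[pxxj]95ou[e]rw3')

['a5', '6', 'pxxj', 'e']

Walking the string: at [3:7] match '[a5]', group 1 = 'a5'; at [11:14] match '[6]', group 1 = '6'; at [18:24] match '[pxxj]', group 1 = 'pxxj'; at [28:31] match '[e]', group 1 = 'e'.
Because there's exactly one group, `findall` drops the full match and keeps group 1 from each hit.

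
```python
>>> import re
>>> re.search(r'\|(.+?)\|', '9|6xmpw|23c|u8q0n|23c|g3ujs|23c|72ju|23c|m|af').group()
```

Lazy quantifiers expand one character at a time until the remainder of the pattern can match.
The match spans [1:8] → '|6xmpw|'.

'|6xmpw|'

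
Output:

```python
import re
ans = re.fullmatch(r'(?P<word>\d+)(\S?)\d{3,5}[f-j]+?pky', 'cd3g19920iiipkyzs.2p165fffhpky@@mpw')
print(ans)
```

Pattern: one or more of a digit (captured as 'word'); then optionally a non-whitespace character (captured); then 3 to 5 of a digit, then one or more of a character in [f-j] (lazy), then the literal 'pky'.
`fullmatch` succeeds only if the pattern covers the string from start to end.
Here there's no way to consume every character, so the call returns None.

None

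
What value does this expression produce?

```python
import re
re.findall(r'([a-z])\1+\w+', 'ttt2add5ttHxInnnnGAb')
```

['t']

A backreference is literal: `\1` must see the identical characters the first group matched.
Matches: at [0:20] match 'ttt2add5ttHxInnnnGAb', group 1 = 't'.
One capturing group, so `findall` returns just the captured substring from the one match — 1 in all.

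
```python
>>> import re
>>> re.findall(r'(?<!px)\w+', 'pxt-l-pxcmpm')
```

['pxt', 'l', 'pxcmpm']

Because the assertion is negative and zero-width, positions next to the forbidden text are skipped.
Matches: at [0:3] → 'pxt'; at [4:5] → 'l'; at [6:12] → 'pxcmpm'.
Since nothing is captured, `findall` lists the 3 matched substrings directly.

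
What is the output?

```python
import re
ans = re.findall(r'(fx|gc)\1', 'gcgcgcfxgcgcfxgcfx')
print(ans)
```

['gc', 'gc']

The backreference `\1` re-matches whatever the first group consumed, character for character.
Matches: at [0:4] match 'gcgc', group 1 = 'gc'; at [8:12] match 'gcgc', group 1 = 'gc'.
`findall` collects group 1 from each match (2 total).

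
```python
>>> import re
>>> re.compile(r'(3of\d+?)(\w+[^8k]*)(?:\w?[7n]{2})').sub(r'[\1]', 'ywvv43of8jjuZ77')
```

'ywvv4[3of8]'

Pattern: the literal '3of', then one or more of a digit (lazy) (captured); then one or more of a word character, then zero or more of any character except [8k] (captured); then optionally a word character, then exactly 2 of one of [7n] (non-capturing group).
Matches: at [5:15] → '3of8jjuZ77'.
`\1` in the replacement pulls in group 1's text for each match.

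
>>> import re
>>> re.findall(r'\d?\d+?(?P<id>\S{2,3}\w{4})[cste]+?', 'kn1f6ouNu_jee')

['ouNu_je']

`findall` collects group 1 from the one match (1 total).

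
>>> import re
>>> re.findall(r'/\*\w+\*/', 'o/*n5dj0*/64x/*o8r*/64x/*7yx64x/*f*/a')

['/*n5dj0*/', '/*o8r*/', '/*f*/']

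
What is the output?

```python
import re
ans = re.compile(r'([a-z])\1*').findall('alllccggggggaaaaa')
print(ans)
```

['a', 'l', 'c', 'g', 'a']

`\1` has to match the exact text group 1 already captured.
One capturing group, so `findall` returns just the captured substring from each match — 5 in all.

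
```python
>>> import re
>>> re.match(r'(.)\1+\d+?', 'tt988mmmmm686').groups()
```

After group 1 captures some text, `\1` only succeeds where that same text appears again.
`match` is anchored at position 0; if the pattern doesn't fit there, it returns None.
The match spans [0:3] → 'tt9'.
Captured: group 1 = 't'.

('t',)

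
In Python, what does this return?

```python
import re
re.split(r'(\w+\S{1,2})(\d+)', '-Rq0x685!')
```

['-', 'Rq0x68', '5', '!']

This matches one or more of a word character, then 1 to 2 of a non-whitespace character (captured); then one or more of a digit (captured).
Matches to split on: at [1:8] → 'Rq0x685'.
Because the pattern has a capturing group, `split` also inserts each captured text between the pieces.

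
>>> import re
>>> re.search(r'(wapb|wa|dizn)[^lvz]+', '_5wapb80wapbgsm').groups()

('wapb',)

The match spans [2:15] → 'wapb80wapbgsm'.
Captured: group 1 = 'wapb'.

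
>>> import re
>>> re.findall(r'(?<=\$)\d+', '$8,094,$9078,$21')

['8', '9078', '21']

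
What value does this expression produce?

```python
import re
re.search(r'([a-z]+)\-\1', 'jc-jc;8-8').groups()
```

The match spans [0:5] → 'jc-jc'.
Captured: group 1 = 'jc'.

('jc',)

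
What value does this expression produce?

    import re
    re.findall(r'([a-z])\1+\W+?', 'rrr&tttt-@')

['r', 't']

After group 1 captures some text, `\1` only succeeds where that same text appears again.
With a single group, `findall` returns only what that group captured — 2 items.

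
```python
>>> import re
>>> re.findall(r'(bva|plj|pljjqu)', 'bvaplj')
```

['bva', 'plj']

Scanning left to right: at [0:3] match 'bva', group 1 = 'bva'; at [3:6] match 'plj', group 1 = 'plj'.
Because there's exactly one group, `findall` drops the full match and keeps group 1 from each hit.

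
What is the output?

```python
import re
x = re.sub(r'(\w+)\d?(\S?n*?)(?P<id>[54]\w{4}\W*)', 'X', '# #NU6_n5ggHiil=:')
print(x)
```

# #Xil=:

This matches one or more of a word character (captured); then optionally a digit; then optionally a non-whitespace character, then zero or more of a literal 'n' (lazy) (captured); then one of [54], then exactly 4 of a word character, then zero or more of a non-word character (captured as 'id').
Matches: at [3:13] → 'NU6_n5ggHi'.
Every occurrence is swapped for 'X'.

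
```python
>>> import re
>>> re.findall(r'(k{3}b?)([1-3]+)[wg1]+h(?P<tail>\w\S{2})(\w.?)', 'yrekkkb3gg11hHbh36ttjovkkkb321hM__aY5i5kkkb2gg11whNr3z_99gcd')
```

[('kkkb', '3', 'Hbh', '36'), ('kkkb', '32', 'M__', 'aY'), ('kkkb', '2', 'Nr3', 'z_')]

Pattern: exactly 3 of the literal 'k', then optionally the literal 'b' (captured); then one or more of a character in [1-3] (captured); then one or more of one of [wg1], then a literal 'h'; then a word character, then exactly 2 of a non-whitespace character (captured as 'tail'); then a word character, then optionally any character (captured).
Multiple groups make `findall` return tuples — one 4-tuple for each match.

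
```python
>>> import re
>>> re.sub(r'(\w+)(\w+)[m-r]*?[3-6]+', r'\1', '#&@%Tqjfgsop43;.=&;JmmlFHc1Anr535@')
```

'#&@%Tqjfgsop;.=&;JmmlFHc1Anr5@'

The pattern matches one or more of a word character (captured); then one or more of a word character (captured); then zero or more of a character in [m-r] (lazy); then one or more of a character in [3-6].
`\1` in the replacement pulls in group 1's text for each match.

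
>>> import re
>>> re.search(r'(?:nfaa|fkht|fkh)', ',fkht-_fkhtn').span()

(1, 5)

The regex engine tests alternatives in the order written; an earlier branch that matches wins even if a later one would match more.
The match spans [1:5] → 'fkht'.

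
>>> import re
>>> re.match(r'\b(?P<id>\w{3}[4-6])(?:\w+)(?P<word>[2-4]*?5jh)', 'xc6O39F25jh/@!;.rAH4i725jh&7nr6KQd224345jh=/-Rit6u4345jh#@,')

None

`re.match` only tries the pattern at the start of the string.
Here the string doesn't start with a match, so the call returns None.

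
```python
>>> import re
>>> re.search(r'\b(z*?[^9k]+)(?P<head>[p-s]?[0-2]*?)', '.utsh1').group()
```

The match spans [1:6] → 'utsh1'.

'utsh1'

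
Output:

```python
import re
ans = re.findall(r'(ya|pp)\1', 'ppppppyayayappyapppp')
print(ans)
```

The backreference `\1` re-matches whatever the first group consumed, character for character.
Matches: at [0:4] match 'pppp', group 1 = 'pp'; at [6:10] match 'yaya', group 1 = 'ya'; at [16:20] match 'pppp', group 1 = 'pp'.
With a single group, `findall` returns only what that group captured — 3 items.

['pp', 'ya', 'pp']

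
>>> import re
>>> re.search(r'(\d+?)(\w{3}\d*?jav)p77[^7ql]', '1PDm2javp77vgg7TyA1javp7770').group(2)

'PDm2jav'

The match spans [0:12] → '1PDm2javp77v'.
Captured: group 1 = '1', group 2 = 'PDm2jav'.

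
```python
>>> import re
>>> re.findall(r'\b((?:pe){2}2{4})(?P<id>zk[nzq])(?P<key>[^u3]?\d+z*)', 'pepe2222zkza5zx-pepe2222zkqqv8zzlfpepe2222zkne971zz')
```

[('pepe2222', 'zkz', 'a5z')]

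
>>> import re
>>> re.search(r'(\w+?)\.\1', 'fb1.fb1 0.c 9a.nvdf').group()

'fb1.fb1'

`\1` has to match the exact text group 1 already captured.
The match spans [0:7] → 'fb1.fb1'.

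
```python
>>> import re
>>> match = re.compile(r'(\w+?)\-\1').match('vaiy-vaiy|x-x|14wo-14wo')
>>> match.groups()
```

The match spans [0:9] → 'vaiy-vaiy'.
Captured: group 1 = 'vaiy'.

('vaiy',)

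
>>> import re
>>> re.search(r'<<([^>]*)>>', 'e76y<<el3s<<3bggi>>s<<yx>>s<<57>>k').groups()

('el3s<<3bggi',)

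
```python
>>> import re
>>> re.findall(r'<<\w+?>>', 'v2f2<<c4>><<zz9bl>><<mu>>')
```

['<<c4>>', '<<zz9bl>>', '<<mu>>']

Since nothing is captured, `findall` lists the 3 matched substrings directly.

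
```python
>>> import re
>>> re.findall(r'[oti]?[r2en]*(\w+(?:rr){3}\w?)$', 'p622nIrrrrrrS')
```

['p622nIrrrrrrS']

This matches optionally one of [oti], then zero or more of one of [r2en]; then one or more of a word character, then the literal 'rr' repeated 3 times, then optionally a word character (captured); then anchored at the end.
With a single group, `findall` returns only what that group captured — 1 item.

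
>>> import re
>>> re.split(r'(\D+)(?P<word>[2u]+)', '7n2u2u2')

['7', 'n', '2u2u2', '']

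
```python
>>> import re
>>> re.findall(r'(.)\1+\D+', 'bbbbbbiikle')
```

['b']

`\1` has to match the exact text group 1 already captured.
Matches: at [0:11] match 'bbbbbbiikle', group 1 = 'b'.
With a single group, `findall` returns only what that group captured — 1 item.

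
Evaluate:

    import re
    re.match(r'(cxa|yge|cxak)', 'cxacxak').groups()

('cxa',)

`re.match` only tries the pattern at the start of the string.
The match spans [0:3] → 'cxa'.
Captured: group 1 = 'cxa'.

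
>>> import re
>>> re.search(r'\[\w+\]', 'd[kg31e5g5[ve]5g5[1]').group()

The match spans [10:14] → '[ve]'.

'[ve]'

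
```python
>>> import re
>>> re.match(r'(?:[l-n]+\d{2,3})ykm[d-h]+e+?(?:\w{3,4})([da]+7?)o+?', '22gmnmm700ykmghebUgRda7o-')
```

None

Pattern: one or more of a character in [l-n], then 2 to 3 of a digit (non-capturing group); then the literal 'ykm', then one or more of a character in [d-h], then one or more of the literal 'e' (lazy); then 3 to 4 of a word character (non-capturing group); then one or more of one of [da], then optionally the literal '7' (captured); then one or more of a literal 'o' (lazy).
`re.match` won't scan ahead — the pattern has to work from the very first character.
Here the string doesn't start with a match, so the call returns None.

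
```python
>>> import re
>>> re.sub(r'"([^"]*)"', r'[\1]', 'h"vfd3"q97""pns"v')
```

'h[vfd3]q97[]pns"v'

Matches: at [1:7] → '"vfd3"'; at [10:12] → '""'.
`\1` in the replacement pulls in group 1's text for each match.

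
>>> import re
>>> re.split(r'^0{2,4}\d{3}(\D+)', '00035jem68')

['', 'jem', '68']

The pattern matches anchored at the start of the string; then 2 to 4 of a literal '0', then exactly 3 of a digit; then one or more of a non-digit (captured).
Matches to split on: at [0:8] → '00035jem'.
The group in the pattern means `split` returns the separators' captures alongside the pieces.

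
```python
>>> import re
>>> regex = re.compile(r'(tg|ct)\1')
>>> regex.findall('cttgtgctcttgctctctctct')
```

['tg', 'ct', 'ct', 'ct']

After group 1 captures some text, `\1` only succeeds where that same text appears again.
Scanning left to right: at [2:6] match 'tgtg', group 1 = 'tg'; at [6:10] match 'ctct', group 1 = 'ct'; at [12:16] match 'ctct', group 1 = 'ct'; at [16:20] match 'ctct', group 1 = 'ct'.
Because there's exactly one group, `findall` drops the full match and keeps group 1 from each hit.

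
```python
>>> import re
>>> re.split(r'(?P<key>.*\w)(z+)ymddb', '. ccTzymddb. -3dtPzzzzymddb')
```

The pattern matches zero or more of any character, then a word character (captured as 'key'); then one or more of a literal 'z' (captured); then the literal 'ym', then the literal 'ddb'.
Because the pattern has a capturing group, `split` also inserts each captured text between the pieces.

['', '. ccTzymddb. -3dtPzzz', 'z', '']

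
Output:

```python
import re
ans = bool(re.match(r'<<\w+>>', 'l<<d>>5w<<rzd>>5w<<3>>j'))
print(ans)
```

`match` is anchored at position 0; if the pattern doesn't fit there, it returns None.
Here the pattern fails at index 0, so the call returns None, and `bool(None)` is False.

False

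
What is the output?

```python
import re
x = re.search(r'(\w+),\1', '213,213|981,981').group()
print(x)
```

213,213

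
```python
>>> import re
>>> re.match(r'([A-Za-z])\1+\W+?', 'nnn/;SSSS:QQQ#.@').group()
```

`re.match` only tries the pattern at the start of the string.
The match spans [0:4] → 'nnn/'.

'nnn/'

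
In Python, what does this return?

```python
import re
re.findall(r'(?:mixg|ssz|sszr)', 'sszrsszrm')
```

['ssz', 'ssz']

`|` is ordered: at each position the engine commits to the first alternative that works.
`findall` yields the raw match text (2 of them) because the pattern has no groups.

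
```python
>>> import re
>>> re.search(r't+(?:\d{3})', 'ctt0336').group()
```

The match spans [1:6] → 'tt033'.

'tt033'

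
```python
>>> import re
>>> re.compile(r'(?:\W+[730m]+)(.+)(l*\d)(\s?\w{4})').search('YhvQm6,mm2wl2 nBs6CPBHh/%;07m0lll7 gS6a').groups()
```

('2wl2 nBs6CPBHh/%;07m0lll', '7', ' gS6a')

This matches one or more of a non-word character, then one or more of one of [730m] (non-capturing group); then one or more of any character (captured); then zero or more of a literal 'l', then a digit (captured); then optionally whitespace, then exactly 4 of a word character (captured).
Unlike `match`, `search` isn't anchored — it looks for the pattern anywhere in the string.
The match spans [6:39] → ',mm2wl2 nBs6CPBHh/%;07m0lll7 gS6a'.
Captured: group 1 = '2wl2 nBs6CPBHh/%;07m0lll', group 2 = '7', group 3 = ' gS6a'.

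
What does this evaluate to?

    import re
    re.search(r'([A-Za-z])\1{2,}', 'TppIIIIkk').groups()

('I',)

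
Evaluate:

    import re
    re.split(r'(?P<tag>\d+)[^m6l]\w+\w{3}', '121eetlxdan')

`re.split` interleaves the captured-group text with the surrounding fragments.

['', '121', '']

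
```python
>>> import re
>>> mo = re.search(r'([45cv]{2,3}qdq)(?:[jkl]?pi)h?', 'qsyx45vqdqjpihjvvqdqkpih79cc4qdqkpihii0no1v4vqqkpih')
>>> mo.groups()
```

The match spans [4:14] → '45vqdqjpih'.
Captured: group 1 = '45vqdq'.

('45vqdq',)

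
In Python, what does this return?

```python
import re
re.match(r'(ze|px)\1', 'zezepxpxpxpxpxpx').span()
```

(0, 4)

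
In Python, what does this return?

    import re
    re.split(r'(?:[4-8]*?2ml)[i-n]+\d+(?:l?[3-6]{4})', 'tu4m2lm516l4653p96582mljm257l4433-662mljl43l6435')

This matches zero or more of a character in [4-8] (lazy), then the literal '2ml' (non-capturing group); then one or more of a character in [i-n], then one or more of a digit; then optionally the literal 'l', then exactly 4 of a character in [3-6] (non-capturing group).
Matches to split on: at [17:33] → '6582mljm257l4433'; at [34:48] → '662mljl43l6435'.
The string is cut at each match, leaving 3 pieces.

['tu4m2lm516l4653p9', '-', '']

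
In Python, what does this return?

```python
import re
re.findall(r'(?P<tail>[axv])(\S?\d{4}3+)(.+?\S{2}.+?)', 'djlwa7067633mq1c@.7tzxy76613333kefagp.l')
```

[('a', '7067633', 'mq1c'), ('x', 'y76613333', 'kefa')]

A `+?`/`*?`/`{m,n}?` starts at its minimum and grows only as far as needed for what follows to match.
3 groups means each result is a tuple of 3 captured strings — 2 here.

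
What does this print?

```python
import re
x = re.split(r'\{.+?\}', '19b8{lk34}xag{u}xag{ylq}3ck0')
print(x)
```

['19b8', 'xag', 'xag', '3ck0']

A `+?`/`*?`/`{m,n}?` starts at its minimum and grows only as far as needed for what follows to match.
Matches to split on: at [4:10] → '{lk34}'; at [13:16] → '{u}'; at [19:24] → '{ylq}'.
Each match becomes a cut point; 4 segments remain.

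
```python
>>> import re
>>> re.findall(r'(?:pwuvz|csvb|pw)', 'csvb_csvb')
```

['csvb', 'csvb']

Walking the string: at [0:4] → 'csvb'; at [5:9] → 'csvb'.
With no groups in the pattern, `findall` gives back each whole match — 2 here.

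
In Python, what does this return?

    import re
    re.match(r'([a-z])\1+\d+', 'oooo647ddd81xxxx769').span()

`\1` is not a pattern — it's the concrete string captured by group 1, re-applied verbatim.
`match` is anchored at position 0; if the pattern doesn't fit there, it returns None.
The match spans [0:7] → 'oooo647'.
Captured: group 1 = 'o'.

(0, 7)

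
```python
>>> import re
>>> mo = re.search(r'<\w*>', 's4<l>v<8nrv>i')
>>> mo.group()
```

`re.search` scans for the first position where the pattern succeeds.
The match spans [2:5] → '<l>'.

'<l>'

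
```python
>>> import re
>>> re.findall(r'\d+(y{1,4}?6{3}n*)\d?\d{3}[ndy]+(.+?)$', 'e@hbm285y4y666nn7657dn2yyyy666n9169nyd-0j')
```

With 2 capturing groups, `findall` returns a 2-tuple per match.

[('y666nn', '2yyyy666n9169nyd-0j')]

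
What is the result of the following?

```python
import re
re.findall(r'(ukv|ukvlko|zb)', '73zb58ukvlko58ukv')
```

`|` is ordered: at each position the engine commits to the first alternative that works.
`findall` collects group 1 from each match (3 total).

['zb', 'ukv', 'ukv']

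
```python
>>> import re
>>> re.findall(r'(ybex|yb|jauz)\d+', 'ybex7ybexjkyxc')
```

['ybex']

One capturing group, so `findall` returns just the captured substring from the one match — 1 in all.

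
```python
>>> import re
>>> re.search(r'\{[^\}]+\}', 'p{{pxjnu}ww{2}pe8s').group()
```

'{{pxjnu}'

The match spans [1:9] → '{{pxjnu}'.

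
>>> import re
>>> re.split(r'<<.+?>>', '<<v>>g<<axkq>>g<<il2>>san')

['', 'g', 'g', 'san']

Lazy quantifiers expand one character at a time until the remainder of the pattern can match.
The string is cut at each match, leaving 4 pieces.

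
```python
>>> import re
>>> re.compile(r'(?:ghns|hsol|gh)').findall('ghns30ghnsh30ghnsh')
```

Branches in `(...|...)` are attempted left-to-right; the first branch that allows the whole pattern to succeed is taken.
Scanning left to right: at [0:4] → 'ghns'; at [6:10] → 'ghns'; at [13:17] → 'ghns'.
`findall` yields the raw match text (3 of them) because the pattern has no groups.

['ghns', 'ghns', 'ghns']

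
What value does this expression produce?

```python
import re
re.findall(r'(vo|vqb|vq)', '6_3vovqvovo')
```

Walking the string: at [3:5] match 'vo', group 1 = 'vo'; at [5:7] match 'vq', group 1 = 'vq'; at [7:9] match 'vo', group 1 = 'vo'; at [9:11] match 'vo', group 1 = 'vo'.
With a single group, `findall` returns only what that group captured — 4 items.

['vo', 'vq', 'vo', 'vo']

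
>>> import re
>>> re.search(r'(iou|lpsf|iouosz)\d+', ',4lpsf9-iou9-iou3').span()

(2, 7)

Unlike `match`, `search` isn't anchored — it looks for the pattern anywhere in the string.
The match spans [2:7] → 'lpsf9'.
Captured: group 1 = 'lpsf'.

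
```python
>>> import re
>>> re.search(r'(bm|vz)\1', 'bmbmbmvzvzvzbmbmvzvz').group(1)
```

'bm'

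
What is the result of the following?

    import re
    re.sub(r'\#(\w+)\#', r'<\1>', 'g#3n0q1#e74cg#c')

Matches: at [1:8] → '#3n0q1#'.
Each match is replaced using the text its own group 1 captured.

'g<3n0q1>e74cg#c'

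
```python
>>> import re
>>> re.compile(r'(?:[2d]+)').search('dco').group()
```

'd'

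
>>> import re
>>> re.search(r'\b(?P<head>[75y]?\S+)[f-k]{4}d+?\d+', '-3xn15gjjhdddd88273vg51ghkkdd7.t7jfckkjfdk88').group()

Pattern: a word boundary (`\b`, zero-width); then optionally one of [75y], then one or more of a non-whitespace character (captured as 'head'); then exactly 4 of a character in [f-k], then one or more of the literal 'd' (lazy), then one or more of a digit.
Unlike `match`, `search` isn't anchored — it looks for the pattern anywhere in the string.
The match spans [1:30] → '3xn15gjjhdddd88273vg51ghkkdd7'.
Captured: group 1 = '3xn15gjjhdddd88273vg51'.

'3xn15gjjhdddd88273vg51ghkkdd7'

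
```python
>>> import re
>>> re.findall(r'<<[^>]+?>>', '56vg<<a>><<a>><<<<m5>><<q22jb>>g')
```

Walking the string: at [4:9] → '<<a>>'; at [9:14] → '<<a>>'; at [14:22] → '<<<<m5>>'; at [22:31] → '<<q22jb>>'.
`findall` yields the raw match text (4 of them) because the pattern has no groups.

['<<a>>', '<<a>>', '<<<<m5>>', '<<q22jb>>']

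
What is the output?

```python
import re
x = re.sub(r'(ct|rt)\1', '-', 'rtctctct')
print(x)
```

rt-ct

After group 1 captures some text, `\1` only succeeds where that same text appears again.
Matches: at [2:6] → 'ctct'.
Each match is replaced by '-'.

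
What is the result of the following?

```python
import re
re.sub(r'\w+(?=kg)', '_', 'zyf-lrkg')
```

The lookaround is zero-width — it requires the adjacent text to match without consuming it, so the asserted text isn't part of the match.
Matches: at [4:6] → 'lr'.
`sub` substitutes '_' at each match site.

'zyf-_kg'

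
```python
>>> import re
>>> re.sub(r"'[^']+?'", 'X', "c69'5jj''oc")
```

"c69X'oc"

`sub` substitutes 'X' at each match site.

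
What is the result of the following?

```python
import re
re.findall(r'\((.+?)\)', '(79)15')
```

['79']

`findall` collects group 1 from the one match (1 total).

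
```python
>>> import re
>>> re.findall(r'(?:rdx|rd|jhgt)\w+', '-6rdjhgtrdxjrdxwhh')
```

Matches: at [2:18] → 'rdjhgtrdxjrdxwhh'.
With no groups in the pattern, `findall` gives back each whole match — 1 here.

['rdjhgtrdxjrdxwhh']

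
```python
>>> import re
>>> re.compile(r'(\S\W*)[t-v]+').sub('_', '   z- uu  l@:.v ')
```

The pattern matches a non-whitespace character, then zero or more of a non-word character (captured); then one or more of a character in [t-v].
Matches: at [3:8] → 'z- uu'; at [10:15] → 'l@:.v'.
Each match is replaced by '_'.

'   _  _ '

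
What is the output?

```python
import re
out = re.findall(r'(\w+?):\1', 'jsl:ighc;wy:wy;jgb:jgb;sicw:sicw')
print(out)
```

After group 1 captures some text, `\1` only succeeds where that same text appears again.
Because there's exactly one group, `findall` drops the full match and keeps group 1 from each hit.

['wy', 'jgb', 'sicw']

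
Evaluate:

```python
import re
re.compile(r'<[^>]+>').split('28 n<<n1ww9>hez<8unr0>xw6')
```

`split` removes every match and returns the 3 fragments in between.

['28 n', 'hez', 'xw6']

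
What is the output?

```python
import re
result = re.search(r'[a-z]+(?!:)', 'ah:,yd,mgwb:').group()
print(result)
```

a

The negative lookaround is zero-width — it rules out positions where the adjacent text would match, without consuming anything.
The match spans [0:1] → 'a'.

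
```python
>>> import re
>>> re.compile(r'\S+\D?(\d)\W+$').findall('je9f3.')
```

['3']

Because there's exactly one group, `findall` drops the full match and keeps group 1 from the one hit.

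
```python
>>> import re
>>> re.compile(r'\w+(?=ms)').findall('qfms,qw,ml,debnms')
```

['qf', 'debn']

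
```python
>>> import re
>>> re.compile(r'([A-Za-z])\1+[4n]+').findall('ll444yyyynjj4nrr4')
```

['l', 'y', 'j', 'r']

`\1` has to match the exact text group 1 already captured.
Matches: at [0:5] match 'll444', group 1 = 'l'; at [5:10] match 'yyyyn', group 1 = 'y'; at [10:14] match 'jj4n', group 1 = 'j'; at [14:17] match 'rr4', group 1 = 'r'.
One capturing group, so `findall` returns just the captured substring from each match — 4 in all.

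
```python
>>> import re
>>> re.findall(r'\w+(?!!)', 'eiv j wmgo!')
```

['eiv', 'j', 'wmg']

The negative lookahead/lookbehind blocks any match where the forbidden context is present.
Scanning left to right: at [0:3] → 'eiv'; at [4:5] → 'j'; at [6:9] → 'wmg'.
With no groups in the pattern, `findall` gives back each whole match — 3 here.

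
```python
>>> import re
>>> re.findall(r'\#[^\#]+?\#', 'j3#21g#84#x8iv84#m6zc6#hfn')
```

No capturing groups, so `findall` returns the 2 full match strings.

['#21g#', '#x8iv84#']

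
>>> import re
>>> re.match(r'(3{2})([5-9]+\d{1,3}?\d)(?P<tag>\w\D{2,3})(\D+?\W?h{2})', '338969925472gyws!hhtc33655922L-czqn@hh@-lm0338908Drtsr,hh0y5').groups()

('33', '896992547', '2gyw', 's!hh')

The match spans [0:19] → '338969925472gyws!hh'.
Captured: group 1 = '33', group 2 = '896992547', group 3 = '2gyw', group 4 = 's!hh'.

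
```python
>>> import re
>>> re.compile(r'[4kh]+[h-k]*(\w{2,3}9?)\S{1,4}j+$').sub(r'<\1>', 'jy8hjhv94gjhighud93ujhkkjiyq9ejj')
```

'jy8hjhv94gjhighud93uj<yq9>'

This matches one or more of one of [4kh], then zero or more of a character in [h-k]; then 2 to 3 of a word character, then optionally the literal '9' (captured); then 1 to 4 of a non-whitespace character, then one or more of the literal 'j'; then anchored at the end.
Matches: at [21:32] → 'hkkjiyq9ejj'.
The replacement refers to a captured group, so each match is rewritten using its own captured text.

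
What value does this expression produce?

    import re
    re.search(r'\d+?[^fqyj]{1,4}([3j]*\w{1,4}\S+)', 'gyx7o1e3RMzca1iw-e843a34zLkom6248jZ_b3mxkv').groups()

('RMzca1iw-e843a34zLkom6248jZ_b3mxkv',)

The match spans [3:42] → '7o1e3RMzca1iw-e843a34zLkom6248jZ_b3mxkv'.
Captured: group 1 = 'RMzca1iw-e843a34zLkom6248jZ_b3mxkv'.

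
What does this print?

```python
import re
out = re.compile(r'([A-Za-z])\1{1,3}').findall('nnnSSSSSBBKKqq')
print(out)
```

['n', 'S', 'B', 'K', 'q']

After group 1 captures some text, `\1` only succeeds where that same text appears again.
Because there's exactly one group, `findall` drops the full match and keeps group 1 from each hit.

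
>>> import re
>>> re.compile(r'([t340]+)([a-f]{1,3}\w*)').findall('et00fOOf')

[('t00', 'fOOf')]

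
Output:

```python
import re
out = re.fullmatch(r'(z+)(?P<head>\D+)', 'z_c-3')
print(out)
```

`fullmatch` succeeds only if the pattern covers the string from start to end.
Here the pattern can't cover the whole string, so the call returns None.

None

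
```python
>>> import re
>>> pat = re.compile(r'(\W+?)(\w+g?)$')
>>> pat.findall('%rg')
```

[('%', 'rg')]

This matches one or more of a non-word character (lazy) (captured); then one or more of a word character, then optionally the literal 'g' (captured); then anchored at the end.
Scanning left to right: at [0:3] match '%rg', groups = ('%', 'rg').
With 2 capturing groups, `findall` returns a 2-tuple per match.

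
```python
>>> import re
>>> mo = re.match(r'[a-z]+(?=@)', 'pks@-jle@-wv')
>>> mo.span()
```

(0, 3)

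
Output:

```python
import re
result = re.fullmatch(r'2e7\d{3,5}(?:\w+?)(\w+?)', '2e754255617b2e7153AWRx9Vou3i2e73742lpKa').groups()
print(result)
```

('17b2e7153AWRx9Vou3i2e73742lpKa',)

Pattern: the literal '2e7', then 3 to 5 of a digit; then one or more of a word character (lazy) (non-capturing group); then one or more of a word character (lazy) (captured).
With the lazy modifier that quantifier settles for the fewest repetitions that let the rest of the pattern succeed (the atoms after it are unaffected and can still be greedy).
`fullmatch` succeeds only if the pattern covers the string from start to end.
The match spans [0:39] → '2e754255617b2e7153AWRx9Vou3i2e73742lpKa'.
Captured: group 1 = '17b2e7153AWRx9Vou3i2e73742lpKa'.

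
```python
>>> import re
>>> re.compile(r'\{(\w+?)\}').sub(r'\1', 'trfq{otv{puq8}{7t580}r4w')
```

'trfq{otvpuq87t580r4w'

`\1` in the replacement pulls in group 1's text for each match.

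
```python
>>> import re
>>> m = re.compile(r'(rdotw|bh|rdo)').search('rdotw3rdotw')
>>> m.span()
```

Alternation isn't longest-match — the leftmost alternative that fits at this position is chosen.
The match spans [0:5] → 'rdotw'.

(0, 5)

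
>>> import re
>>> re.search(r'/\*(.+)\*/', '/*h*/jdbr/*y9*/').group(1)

'h*/jdbr/*y9'

The match spans [0:15] → '/*h*/jdbr/*y9*/'.
Captured: group 1 = 'h*/jdbr/*y9'.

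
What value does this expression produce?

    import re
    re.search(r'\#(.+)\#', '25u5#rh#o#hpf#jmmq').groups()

('rh#o#hpf',)

The match spans [4:14] → '#rh#o#hpf#'.
Captured: group 1 = 'rh#o#hpf'.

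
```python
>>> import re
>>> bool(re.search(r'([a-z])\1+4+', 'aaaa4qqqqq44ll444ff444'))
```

True

A backreference is literal: `\1` must see the identical characters the first group matched.
`search` walks the string left to right and returns the first match it finds.
The match spans [0:5] → 'aaaa4'.
Captured: group 1 = 'a'.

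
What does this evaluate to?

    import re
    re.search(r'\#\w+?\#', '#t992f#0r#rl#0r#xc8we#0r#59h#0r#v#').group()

'#t992f#'

The match spans [0:7] → '#t992f#'.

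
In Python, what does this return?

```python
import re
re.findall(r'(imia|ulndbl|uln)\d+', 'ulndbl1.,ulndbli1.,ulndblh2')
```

Matches: at [0:7] match 'ulndbl1', group 1 = 'ulndbl'.
`findall` collects group 1 from the one match (1 total).

['ulndbl']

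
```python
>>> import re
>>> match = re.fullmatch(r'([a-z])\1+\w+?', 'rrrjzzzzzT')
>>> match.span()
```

`re.fullmatch` is like wrapping the pattern in `^…$` (in single-line mode).
The match spans [0:10] → 'rrrjzzzzzT'.

(0, 10)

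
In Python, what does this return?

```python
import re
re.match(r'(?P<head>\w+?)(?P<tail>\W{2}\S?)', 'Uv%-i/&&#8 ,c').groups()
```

('Uv', '%-i')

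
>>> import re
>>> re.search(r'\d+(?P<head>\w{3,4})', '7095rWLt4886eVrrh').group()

The match spans [0:8] → '7095rWLt'.

'7095rWLt'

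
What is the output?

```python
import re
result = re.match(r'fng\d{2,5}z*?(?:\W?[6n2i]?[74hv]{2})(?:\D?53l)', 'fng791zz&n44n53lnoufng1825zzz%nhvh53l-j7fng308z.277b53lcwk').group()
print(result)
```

The pattern matches the literal 'fng', then 2 to 5 of a digit, then zero or more of a literal 'z' (lazy); then optionally a non-word character, then optionally one of [6n2i], then exactly 2 of one of [74hv] (non-capturing group); then optionally a non-digit, then the literal '53l' (non-capturing group).
`re.match` only tries the pattern at the start of the string.
The match spans [0:16] → 'fng791zz&n44n53l'.

fng791zz&n44n53l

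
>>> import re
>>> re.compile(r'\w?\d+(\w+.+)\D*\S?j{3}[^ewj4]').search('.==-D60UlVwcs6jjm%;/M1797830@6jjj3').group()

The pattern matches optionally a word character, then one or more of a digit; then one or more of a word character, then one or more of any character (captured); then zero or more of a non-digit, then optionally a non-whitespace character; then exactly 3 of a literal 'j', then any character except [ewj4].
`re.search` scans for the first position where the pattern succeeds.
The match spans [4:34] → 'D60UlVwcs6jjm%;/M1797830@6jjj3'.
Captured: group 1 = 'UlVwcs6jjm%;/M1797830@6'.

'D60UlVwcs6jjm%;/M1797830@6jjj3'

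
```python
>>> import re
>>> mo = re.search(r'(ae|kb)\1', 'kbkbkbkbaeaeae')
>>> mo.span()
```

(0, 4)

`\1` has to match the exact text group 1 already captured.
The match spans [0:4] → 'kbkb'.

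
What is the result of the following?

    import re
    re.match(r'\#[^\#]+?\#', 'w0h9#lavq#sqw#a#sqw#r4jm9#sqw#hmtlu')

`re.match` won't scan ahead — the pattern has to work from the very first character.
Here the string doesn't start with a match, so the call returns None.

None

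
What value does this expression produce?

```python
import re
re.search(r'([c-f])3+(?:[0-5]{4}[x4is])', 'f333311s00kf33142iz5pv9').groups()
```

('f',)

Pattern: a character in [c-f] (captured); then one or more of a literal '3'; then exactly 4 of a character in [0-5], then one of [x4is] (non-capturing group).
`re.search` scans for the first position where the pattern succeeds.
The match spans [0:8] → 'f333311s'.
Captured: group 1 = 'f'.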